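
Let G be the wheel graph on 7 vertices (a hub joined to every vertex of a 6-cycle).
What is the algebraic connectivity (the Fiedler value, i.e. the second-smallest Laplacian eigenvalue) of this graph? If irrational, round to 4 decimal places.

2

The graph has 7 vertices and degree multiset [6, 3, 3, 3, 3, 3, 3]; D is the diagonal matrix of degrees and L = D - A. The sorted Laplacian eigenvalues are [0, 2, 2, 4, 4, 5, 7]; the algebraic connectivity is the second entry, 2. The largest eigenvalue, 7, is at most the vertex count 7.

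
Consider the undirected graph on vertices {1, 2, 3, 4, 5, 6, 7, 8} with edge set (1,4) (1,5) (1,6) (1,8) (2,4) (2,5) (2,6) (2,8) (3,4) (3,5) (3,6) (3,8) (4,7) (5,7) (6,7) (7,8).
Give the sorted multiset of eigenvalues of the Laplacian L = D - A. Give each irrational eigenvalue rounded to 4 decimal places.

[0, 4, 4, 4, 4, 4, 4, 8]

Each diagonal entry of L is the vertex degree and each off-diagonal entry is -1 where an edge is present, 0 otherwise; in the order [1, 2, 3, 4, 5, 6, 7, 8] the diagonal is [4, 4, 4, 4, 4, 4, 4, 4]. The multiplicity of 0 as a Laplacian eigenvalue equals the number of connected components. The single zero eigenvalue shows the graph is connected. The largest eigenvalue, 8, is at most the vertex count 8. There is one zero in the spectrum, matching the 1 component.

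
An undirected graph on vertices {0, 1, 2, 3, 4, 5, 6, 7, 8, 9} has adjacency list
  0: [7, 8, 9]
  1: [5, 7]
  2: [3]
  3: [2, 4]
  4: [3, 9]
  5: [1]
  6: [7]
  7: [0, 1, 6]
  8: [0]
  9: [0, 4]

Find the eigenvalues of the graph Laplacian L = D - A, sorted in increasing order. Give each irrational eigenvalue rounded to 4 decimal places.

Reading degrees in the order [0, 1, 2, 3, 4, 5, 6, 7, 8, 9] gives [3, 2, 1, 2, 2, 1, 1, 3, 1, 2]; set D = diag(3, 2, 1, 2, 2, 1, 1, 3, 1, 2) and form L = D - A. The multiplicity of 0 as a Laplacian eigenvalue equals the number of connected components. The single zero eigenvalue shows the graph is connected. There is one zero in the spectrum, matching the 1 component.

[0, 0.1398, 0.4249, 0.6932, 1, 2, 2.2574, 3.1456, 3.6414, 4.6978]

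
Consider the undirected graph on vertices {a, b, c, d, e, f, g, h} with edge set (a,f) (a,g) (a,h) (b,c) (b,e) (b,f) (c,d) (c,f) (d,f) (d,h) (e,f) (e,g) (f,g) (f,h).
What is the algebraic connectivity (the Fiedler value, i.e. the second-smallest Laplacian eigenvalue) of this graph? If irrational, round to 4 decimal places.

With the vertex order [a, b, c, d, e, f, g, h], the degrees are [3, 3, 3, 3, 3, 7, 3, 3], giving D = diag(3, 3, 3, 3, 3, 7, 3, 3) and L = D - A. The smallest Laplacian eigenvalue is always 0. The next one, lambda_2 = 1.7530, measures how hard the graph is to disconnect: larger values mean better connectivity.

1.7530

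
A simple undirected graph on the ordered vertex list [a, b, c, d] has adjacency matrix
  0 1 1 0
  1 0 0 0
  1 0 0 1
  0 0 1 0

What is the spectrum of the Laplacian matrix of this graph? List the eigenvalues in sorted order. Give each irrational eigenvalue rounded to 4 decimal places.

Reading degrees in the order [a, b, c, d] gives [2, 1, 2, 1]; set D = diag(2, 1, 2, 1) and form L = D - A. The multiplicity of 0 as a Laplacian eigenvalue equals the number of connected components.

[0, 0.5858, 2, 3.4142]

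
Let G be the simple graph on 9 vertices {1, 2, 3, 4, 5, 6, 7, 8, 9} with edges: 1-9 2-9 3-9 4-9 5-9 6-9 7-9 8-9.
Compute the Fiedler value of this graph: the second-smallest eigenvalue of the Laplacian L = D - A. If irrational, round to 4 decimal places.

1

Each diagonal entry of L is the vertex degree and each off-diagonal entry is -1 where an edge is present, 0 otherwise; in the order [1, 2, 3, 4, 5, 6, 7, 8, 9] the diagonal is [1, 1, 1, 1, 1, 1, 1, 1, 8]. Computing the eigenvalues of L and sorting gives [0, 1, 1, 1, 1, 1, 1, 1, 9]. The Fiedler value lambda_2 = 1 is strictly positive, so the graph is connected. There is one zero in the spectrum, matching the 1 component.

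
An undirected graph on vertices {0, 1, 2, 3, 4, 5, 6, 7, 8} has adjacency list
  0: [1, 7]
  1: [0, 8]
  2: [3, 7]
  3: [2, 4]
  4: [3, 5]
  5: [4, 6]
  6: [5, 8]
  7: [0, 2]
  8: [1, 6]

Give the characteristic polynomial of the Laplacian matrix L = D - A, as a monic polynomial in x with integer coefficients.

x^9 - 18x^8 + 135x^7 - 546x^6 + 1287x^5 - 1782x^4 + 1386x^3 - 540x^2 + 81x

With the vertex order [0, 1, 2, 3, 4, 5, 6, 7, 8], the degrees are [2, 2, 2, 2, 2, 2, 2, 2, 2], giving D = diag(2, 2, 2, 2, 2, 2, 2, 2, 2) and L = D - A. L has integer entries, so p(x) = det(xI - L) has integer coefficients. Expanding the determinant yields x^9 - 18x^8 + 135x^7 - 546x^6 + 1287x^5 - 1782x^4 + 1386x^3 - 540x^2 + 81x. Since p(0) = det(-L) = 0, x divides p(x). By the matrix-tree theorem the graph has (1/9) * product of the nonzero eigenvalues = 9 spanning trees. The eigenvalues sum to 18, which equals trace(L) = 2|E|.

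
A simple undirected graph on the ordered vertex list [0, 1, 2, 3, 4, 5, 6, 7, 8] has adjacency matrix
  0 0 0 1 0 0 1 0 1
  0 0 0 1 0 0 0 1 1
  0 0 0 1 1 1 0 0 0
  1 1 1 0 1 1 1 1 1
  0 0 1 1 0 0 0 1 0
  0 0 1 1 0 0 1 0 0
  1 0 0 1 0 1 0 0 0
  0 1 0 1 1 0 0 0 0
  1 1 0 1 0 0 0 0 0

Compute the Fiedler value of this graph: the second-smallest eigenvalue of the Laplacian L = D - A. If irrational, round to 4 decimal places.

With the vertex order [0, 1, 2, 3, 4, 5, 6, 7, 8], the degrees are [3, 3, 3, 8, 3, 3, 3, 3, 3], giving D = diag(3, 3, 3, 8, 3, 3, 3, 3, 3) and L = D - A. Computing the eigenvalues of L and sorting gives [0, 1.5858, 1.5858, 3, 3, 4.4142, 4.4142, 5, 9]. The Fiedler value lambda_2 = 1.5858 is strictly positive, so the graph is connected. By the matrix-tree theorem the graph has (1/9) * product of the nonzero eigenvalues = 2205 spanning trees. The eigenvalues sum to 32, which equals trace(L) = 2|E|.

1.5858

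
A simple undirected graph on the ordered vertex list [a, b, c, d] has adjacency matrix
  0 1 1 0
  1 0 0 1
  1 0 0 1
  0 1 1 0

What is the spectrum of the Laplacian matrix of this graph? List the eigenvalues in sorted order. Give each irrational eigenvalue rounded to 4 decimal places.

Reading degrees in the order [a, b, c, d] gives [2, 2, 2, 2]; set D = diag(2, 2, 2, 2) and form L = D - A. Diagonalising L (or applying a numerical eigensolver to the 4x4 matrix) gives the spectrum above. There is one zero in the spectrum, matching the 1 component.

[0, 2, 2, 4]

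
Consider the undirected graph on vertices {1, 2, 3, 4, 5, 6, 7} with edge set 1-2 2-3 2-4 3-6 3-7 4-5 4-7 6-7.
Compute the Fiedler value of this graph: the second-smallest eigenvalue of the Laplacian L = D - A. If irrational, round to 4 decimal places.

0.6699

With the vertex order [1, 2, 3, 4, 5, 6, 7], the degrees are [1, 3, 3, 3, 1, 2, 3], giving D = diag(1, 3, 3, 3, 1, 2, 3) and L = D - A. The smallest Laplacian eigenvalue is always 0. The next one, lambda_2 = 0.6699, measures how hard the graph is to disconnect: larger values mean better connectivity.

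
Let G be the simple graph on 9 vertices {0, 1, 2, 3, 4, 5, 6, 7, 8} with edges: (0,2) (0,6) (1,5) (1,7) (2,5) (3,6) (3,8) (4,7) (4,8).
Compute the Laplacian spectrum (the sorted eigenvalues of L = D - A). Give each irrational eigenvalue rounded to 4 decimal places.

[0, 0.4679, 0.4679, 1.6527, 1.6527, 3, 3, 3.8794, 3.8794]

Each diagonal entry of L is the vertex degree and each off-diagonal entry is -1 where an edge is present, 0 otherwise; in the order [0, 1, 2, 3, 4, 5, 6, 7, 8] the diagonal is [2, 2, 2, 2, 2, 2, 2, 2, 2]. Diagonalising L (or applying a numerical eigensolver to the 9x9 matrix) gives the spectrum above. The eigenvalues sum to 18, which equals trace(L) = 2|E|.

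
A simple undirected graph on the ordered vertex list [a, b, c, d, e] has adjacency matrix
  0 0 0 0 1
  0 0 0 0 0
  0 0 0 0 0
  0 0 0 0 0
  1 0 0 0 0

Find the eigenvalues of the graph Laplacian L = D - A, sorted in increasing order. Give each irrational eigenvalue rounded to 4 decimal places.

Each diagonal entry of L is the vertex degree and each off-diagonal entry is -1 where an edge is present, 0 otherwise; in the order [a, b, c, d, e] the diagonal is [1, 0, 0, 0, 1]. L is symmetric positive semidefinite, so every eigenvalue is real and nonnegative. The 4 zero eigenvalues correspond to the 4 connected components. There are 4 zeros in the spectrum, matching the 4 components. The largest eigenvalue, 2, is at most the vertex count 5.

[0, 0, 0, 0, 2]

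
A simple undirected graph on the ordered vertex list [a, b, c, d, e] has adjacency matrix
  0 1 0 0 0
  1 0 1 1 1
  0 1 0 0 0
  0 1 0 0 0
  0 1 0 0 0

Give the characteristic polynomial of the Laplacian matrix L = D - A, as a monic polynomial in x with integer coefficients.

x^5 - 8x^4 + 18x^3 - 16x^2 + 5x

Reading degrees in the order [a, b, c, d, e] gives [1, 4, 1, 1, 1]; set D = diag(1, 4, 1, 1, 1) and form L = D - A. Computing det(xI - L) by cofactor expansion (or equivalently via sum-over-permutations) gives x^5 - 8x^4 + 18x^3 - 16x^2 + 5x. Since p(0) = det(-L) = 0, x divides p(x). There is one zero in the spectrum, matching the 1 component.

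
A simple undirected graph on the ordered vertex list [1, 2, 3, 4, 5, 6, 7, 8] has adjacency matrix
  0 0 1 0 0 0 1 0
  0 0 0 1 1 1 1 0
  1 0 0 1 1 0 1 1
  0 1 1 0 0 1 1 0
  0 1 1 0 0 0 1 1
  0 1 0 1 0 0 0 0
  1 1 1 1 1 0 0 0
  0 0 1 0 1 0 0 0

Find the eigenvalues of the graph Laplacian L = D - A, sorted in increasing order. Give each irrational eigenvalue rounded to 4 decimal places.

With the vertex order [1, 2, 3, 4, 5, 6, 7, 8], the degrees are [2, 4, 5, 4, 4, 2, 5, 2], giving D = diag(2, 4, 5, 4, 4, 2, 5, 2) and L = D - A. Diagonalising L (or applying a numerical eigensolver to the 8x8 matrix) gives the spectrum above. The largest eigenvalue, 6.4823, is at most the vertex count 8.

[0, 1.2386, 1.7271, 3.0473, 4.2336, 5.0295, 6.2416, 6.4823]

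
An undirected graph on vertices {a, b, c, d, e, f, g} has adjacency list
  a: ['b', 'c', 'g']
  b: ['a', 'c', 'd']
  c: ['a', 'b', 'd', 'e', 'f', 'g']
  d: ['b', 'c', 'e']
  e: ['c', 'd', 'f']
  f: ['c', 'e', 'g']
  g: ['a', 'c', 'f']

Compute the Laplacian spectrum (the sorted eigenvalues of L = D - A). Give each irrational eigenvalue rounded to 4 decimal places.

[0, 2, 2, 4, 4, 5, 7]

Reading degrees in the order [a, b, c, d, e, f, g] gives [3, 3, 6, 3, 3, 3, 3]; set D = diag(3, 3, 6, 3, 3, 3, 3) and form L = D - A. The multiplicity of 0 as a Laplacian eigenvalue equals the number of connected components. By the matrix-tree theorem the graph has (1/7) * product of the nonzero eigenvalues = 320 spanning trees.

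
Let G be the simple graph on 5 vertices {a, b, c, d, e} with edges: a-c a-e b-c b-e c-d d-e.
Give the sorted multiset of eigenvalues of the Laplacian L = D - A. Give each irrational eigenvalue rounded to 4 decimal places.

Each diagonal entry of L is the vertex degree and each off-diagonal entry is -1 where an edge is present, 0 otherwise; in the order [a, b, c, d, e] the diagonal is [2, 2, 3, 2, 3]. Since every row of L sums to 0, the all-ones vector is in the kernel and 0 is an eigenvalue. There is one zero in the spectrum, matching the 1 component. By the matrix-tree theorem the graph has (1/5) * product of the nonzero eigenvalues = 12 spanning trees.

[0, 2, 2, 3, 5]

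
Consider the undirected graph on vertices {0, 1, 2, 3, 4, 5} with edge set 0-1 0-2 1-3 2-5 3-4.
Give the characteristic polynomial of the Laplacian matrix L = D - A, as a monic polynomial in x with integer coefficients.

Reading degrees in the order [0, 1, 2, 3, 4, 5] gives [2, 2, 2, 2, 1, 1]; set D = diag(2, 2, 2, 2, 1, 1) and form L = D - A. Computing det(xI - L) by cofactor expansion (or equivalently via sum-over-permutations) gives x^6 - 10x^5 + 36x^4 - 56x^3 + 35x^2 - 6x. The coefficient of x^5 equals -trace(L) = -10, matching the sum of degrees. The eigenvalues sum to 10, which equals trace(L) = 2|E|.

x^6 - 10x^5 + 36x^4 - 56x^3 + 35x^2 - 6x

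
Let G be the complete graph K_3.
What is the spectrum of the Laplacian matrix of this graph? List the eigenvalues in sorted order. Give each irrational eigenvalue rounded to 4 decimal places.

The graph has 3 vertices and degree multiset [2, 2, 2]; D is the diagonal matrix of degrees and L = D - A. L is symmetric positive semidefinite, so every eigenvalue is real and nonnegative. The single zero eigenvalue shows the graph is connected. The eigenvalues sum to 6, which equals trace(L) = 2|E|.

[0, 3, 3]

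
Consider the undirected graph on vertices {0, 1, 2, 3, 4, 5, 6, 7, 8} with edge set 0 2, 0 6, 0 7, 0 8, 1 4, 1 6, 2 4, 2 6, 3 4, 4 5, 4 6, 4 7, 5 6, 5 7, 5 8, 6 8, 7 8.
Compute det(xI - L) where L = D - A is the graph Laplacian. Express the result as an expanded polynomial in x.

With the vertex order [0, 1, 2, 3, 4, 5, 6, 7, 8], the degrees are [4, 2, 3, 1, 6, 4, 6, 4, 4], giving D = diag(4, 2, 3, 1, 6, 4, 6, 4, 4) and L = D - A. L has integer entries, so p(x) = det(xI - L) has integer coefficients. Expanding the determinant yields x^9 - 34x^8 + 486x^7 - 3796x^6 + 17613x^5 - 49332x^4 + 80656x^3 - 69478x^2 + 23706x. Since p(0) = det(-L) = 0, x divides p(x). The eigenvalues sum to 34, which equals trace(L) = 2|E|.

x^9 - 34x^8 + 486x^7 - 3796x^6 + 17613x^5 - 49332x^4 + 80656x^3 - 69478x^2 + 23706x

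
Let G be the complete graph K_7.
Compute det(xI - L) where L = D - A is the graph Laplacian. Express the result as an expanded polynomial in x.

The graph has 7 vertices and degree multiset [6, 6, 6, 6, 6, 6, 6]; D is the diagonal matrix of degrees and L = D - A. Computing det(xI - L) by cofactor expansion (or equivalently via sum-over-permutations) gives x^7 - 42x^6 + 735x^5 - 6860x^4 + 36015x^3 - 100842x^2 + 117649x. Since p(0) = det(-L) = 0, x divides p(x). There is one zero in the spectrum, matching the 1 component. By the matrix-tree theorem the graph has (1/7) * product of the nonzero eigenvalues = 16807 spanning trees.

x^7 - 42x^6 + 735x^5 - 6860x^4 + 36015x^3 - 100842x^2 + 117649x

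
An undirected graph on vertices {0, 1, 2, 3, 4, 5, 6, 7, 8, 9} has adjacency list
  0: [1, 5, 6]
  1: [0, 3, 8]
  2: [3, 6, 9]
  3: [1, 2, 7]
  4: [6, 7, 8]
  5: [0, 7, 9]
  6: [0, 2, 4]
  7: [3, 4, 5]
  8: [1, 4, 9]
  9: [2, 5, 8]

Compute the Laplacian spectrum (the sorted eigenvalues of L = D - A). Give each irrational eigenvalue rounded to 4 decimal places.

With the vertex order [0, 1, 2, 3, 4, 5, 6, 7, 8, 9], the degrees are [3, 3, 3, 3, 3, 3, 3, 3, 3, 3], giving D = diag(3, 3, 3, 3, 3, 3, 3, 3, 3, 3) and L = D - A. L is symmetric positive semidefinite, so every eigenvalue is real and nonnegative. The single zero eigenvalue shows the graph is connected. The largest eigenvalue, 5, is at most the vertex count 10. There is one zero in the spectrum, matching the 1 component.

[0, 2, 2, 2, 2, 2, 5, 5, 5, 5]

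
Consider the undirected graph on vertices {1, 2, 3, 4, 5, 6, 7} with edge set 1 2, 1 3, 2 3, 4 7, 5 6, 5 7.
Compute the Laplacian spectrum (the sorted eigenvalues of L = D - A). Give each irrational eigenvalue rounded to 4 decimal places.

[0, 0, 0.5858, 2, 3, 3, 3.4142]

Reading degrees in the order [1, 2, 3, 4, 5, 6, 7] gives [2, 2, 2, 1, 2, 1, 2]; set D = diag(2, 2, 2, 1, 2, 1, 2) and form L = D - A. The multiplicity of 0 as a Laplacian eigenvalue equals the number of connected components. The 2 zero eigenvalues correspond to the 2 connected components. The largest eigenvalue, 3.4142, is at most the vertex count 7.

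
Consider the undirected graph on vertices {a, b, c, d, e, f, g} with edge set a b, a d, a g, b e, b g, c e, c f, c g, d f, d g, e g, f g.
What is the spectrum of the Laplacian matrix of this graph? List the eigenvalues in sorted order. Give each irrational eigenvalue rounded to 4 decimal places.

Each diagonal entry of L is the vertex degree and each off-diagonal entry is -1 where an edge is present, 0 otherwise; in the order [a, b, c, d, e, f, g] the diagonal is [3, 3, 3, 3, 3, 3, 6]. The multiplicity of 0 as a Laplacian eigenvalue equals the number of connected components. The single zero eigenvalue shows the graph is connected.

[0, 2, 2, 4, 4, 5, 7]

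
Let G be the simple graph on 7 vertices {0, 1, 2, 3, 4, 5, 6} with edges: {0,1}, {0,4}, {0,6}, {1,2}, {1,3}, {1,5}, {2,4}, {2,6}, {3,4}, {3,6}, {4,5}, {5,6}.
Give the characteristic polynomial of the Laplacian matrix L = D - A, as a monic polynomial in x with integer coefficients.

Each diagonal entry of L is the vertex degree and each off-diagonal entry is -1 where an edge is present, 0 otherwise; in the order [0, 1, 2, 3, 4, 5, 6] the diagonal is [3, 4, 3, 3, 4, 3, 4]. The eigenvalues of L are [0, 3, 3, 3, 4, 4, 7]; the characteristic polynomial is the product of (x - lambda_i), which multiplies out to x^7 - 24x^6 + 234x^5 - 1192x^4 + 3357x^3 - 4968x^2 + 3024x. The constant term is 0 because L is singular (the all-ones vector lies in its kernel).

x^7 - 24x^6 + 234x^5 - 1192x^4 + 3357x^3 - 4968x^2 + 3024x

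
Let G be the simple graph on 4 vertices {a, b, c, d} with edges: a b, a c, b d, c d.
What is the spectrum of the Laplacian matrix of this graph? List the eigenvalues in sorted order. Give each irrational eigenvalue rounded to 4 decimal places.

Each diagonal entry of L is the vertex degree and each off-diagonal entry is -1 where an edge is present, 0 otherwise; in the order [a, b, c, d] the diagonal is [2, 2, 2, 2]. The multiplicity of 0 as a Laplacian eigenvalue equals the number of connected components. The single zero eigenvalue shows the graph is connected. There is one zero in the spectrum, matching the 1 component.

[0, 2, 2, 4]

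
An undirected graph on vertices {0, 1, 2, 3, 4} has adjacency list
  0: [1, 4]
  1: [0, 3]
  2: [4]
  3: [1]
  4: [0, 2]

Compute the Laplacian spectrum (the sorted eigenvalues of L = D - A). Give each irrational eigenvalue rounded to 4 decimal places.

[0, 0.3820, 1.3820, 2.6180, 3.6180]

Reading degrees in the order [0, 1, 2, 3, 4] gives [2, 2, 1, 1, 2]; set D = diag(2, 2, 1, 1, 2) and form L = D - A. The multiplicity of 0 as a Laplacian eigenvalue equals the number of connected components. The largest eigenvalue, 3.6180, is at most the vertex count 5.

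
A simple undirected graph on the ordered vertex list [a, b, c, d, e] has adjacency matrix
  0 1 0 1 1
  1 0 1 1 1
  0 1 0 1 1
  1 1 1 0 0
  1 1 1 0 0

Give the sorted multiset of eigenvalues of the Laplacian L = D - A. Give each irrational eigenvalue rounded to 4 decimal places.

Each diagonal entry of L is the vertex degree and each off-diagonal entry is -1 where an edge is present, 0 otherwise; in the order [a, b, c, d, e] the diagonal is [3, 4, 3, 3, 3]. L is symmetric positive semidefinite, so every eigenvalue is real and nonnegative. By the matrix-tree theorem the graph has (1/5) * product of the nonzero eigenvalues = 45 spanning trees.

[0, 3, 3, 5, 5]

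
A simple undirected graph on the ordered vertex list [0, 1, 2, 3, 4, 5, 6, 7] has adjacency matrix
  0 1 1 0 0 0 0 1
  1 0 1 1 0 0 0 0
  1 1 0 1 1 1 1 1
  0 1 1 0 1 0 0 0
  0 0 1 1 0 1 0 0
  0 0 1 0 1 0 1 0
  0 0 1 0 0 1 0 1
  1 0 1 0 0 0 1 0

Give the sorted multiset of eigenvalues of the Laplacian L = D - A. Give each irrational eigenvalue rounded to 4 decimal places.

[0, 1.7530, 1.7530, 3.4450, 3.4450, 4.8019, 4.8019, 8]

Each diagonal entry of L is the vertex degree and each off-diagonal entry is -1 where an edge is present, 0 otherwise; in the order [0, 1, 2, 3, 4, 5, 6, 7] the diagonal is [3, 3, 7, 3, 3, 3, 3, 3]. The multiplicity of 0 as a Laplacian eigenvalue equals the number of connected components. There is one zero in the spectrum, matching the 1 component.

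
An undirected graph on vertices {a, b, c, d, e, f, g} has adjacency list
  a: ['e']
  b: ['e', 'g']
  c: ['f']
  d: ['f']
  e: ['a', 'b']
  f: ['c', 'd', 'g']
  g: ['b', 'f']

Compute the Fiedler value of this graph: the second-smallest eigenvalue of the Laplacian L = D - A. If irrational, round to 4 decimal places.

0.2254

With the vertex order [a, b, c, d, e, f, g], the degrees are [1, 2, 1, 1, 2, 3, 2], giving D = diag(1, 2, 1, 1, 2, 3, 2) and L = D - A. The smallest Laplacian eigenvalue is always 0. The next one, lambda_2 = 0.2254, measures how hard the graph is to disconnect: larger values mean better connectivity. There is one zero in the spectrum, matching the 1 component.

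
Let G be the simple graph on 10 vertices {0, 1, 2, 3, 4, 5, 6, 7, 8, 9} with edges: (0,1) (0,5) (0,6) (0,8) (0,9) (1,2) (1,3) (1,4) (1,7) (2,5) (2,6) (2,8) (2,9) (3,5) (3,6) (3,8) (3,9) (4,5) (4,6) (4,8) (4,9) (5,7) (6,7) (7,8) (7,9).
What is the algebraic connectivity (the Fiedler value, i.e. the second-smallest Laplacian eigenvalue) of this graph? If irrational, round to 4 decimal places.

Each diagonal entry of L is the vertex degree and each off-diagonal entry is -1 where an edge is present, 0 otherwise; in the order [0, 1, 2, 3, 4, 5, 6, 7, 8, 9] the diagonal is [5, 5, 5, 5, 5, 5, 5, 5, 5, 5]. The sorted Laplacian eigenvalues are [0, 5, 5, 5, 5, 5, 5, 5, 5, 10]; the algebraic connectivity is the second entry, 5. There is one zero in the spectrum, matching the 1 component.

5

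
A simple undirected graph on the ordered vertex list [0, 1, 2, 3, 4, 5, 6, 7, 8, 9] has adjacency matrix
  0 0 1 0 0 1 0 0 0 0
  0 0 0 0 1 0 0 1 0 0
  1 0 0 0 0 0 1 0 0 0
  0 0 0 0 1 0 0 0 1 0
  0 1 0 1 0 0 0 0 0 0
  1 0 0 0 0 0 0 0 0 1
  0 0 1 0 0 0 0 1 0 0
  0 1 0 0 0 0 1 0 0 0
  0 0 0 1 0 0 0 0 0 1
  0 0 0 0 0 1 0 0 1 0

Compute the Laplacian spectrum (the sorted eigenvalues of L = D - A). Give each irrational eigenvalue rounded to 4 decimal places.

[0, 0.3820, 0.3820, 1.3820, 1.3820, 2.6180, 2.6180, 3.6180, 3.6180, 4]

Reading degrees in the order [0, 1, 2, 3, 4, 5, 6, 7, 8, 9] gives [2, 2, 2, 2, 2, 2, 2, 2, 2, 2]; set D = diag(2, 2, 2, 2, 2, 2, 2, 2, 2, 2) and form L = D - A. The multiplicity of 0 as a Laplacian eigenvalue equals the number of connected components. The single zero eigenvalue shows the graph is connected. There is one zero in the spectrum, matching the 1 component. The largest eigenvalue, 4, is at most the vertex count 10.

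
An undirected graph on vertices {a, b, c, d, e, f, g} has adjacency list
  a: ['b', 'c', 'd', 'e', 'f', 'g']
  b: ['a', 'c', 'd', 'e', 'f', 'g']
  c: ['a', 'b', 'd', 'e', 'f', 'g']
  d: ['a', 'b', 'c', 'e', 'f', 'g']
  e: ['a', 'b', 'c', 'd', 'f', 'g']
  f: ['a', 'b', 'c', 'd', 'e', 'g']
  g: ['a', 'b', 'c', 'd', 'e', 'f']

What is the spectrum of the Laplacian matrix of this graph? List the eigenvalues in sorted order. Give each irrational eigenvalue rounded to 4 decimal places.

[0, 7, 7, 7, 7, 7, 7]

With the vertex order [a, b, c, d, e, f, g], the degrees are [6, 6, 6, 6, 6, 6, 6], giving D = diag(6, 6, 6, 6, 6, 6, 6) and L = D - A. Since every row of L sums to 0, the all-ones vector is in the kernel and 0 is an eigenvalue. There is one zero in the spectrum, matching the 1 component. The largest eigenvalue, 7, is at most the vertex count 7.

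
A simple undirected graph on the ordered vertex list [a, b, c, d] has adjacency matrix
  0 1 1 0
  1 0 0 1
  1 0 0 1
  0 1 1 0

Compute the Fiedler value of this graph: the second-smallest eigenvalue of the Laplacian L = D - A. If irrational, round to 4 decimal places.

Reading degrees in the order [a, b, c, d] gives [2, 2, 2, 2]; set D = diag(2, 2, 2, 2) and form L = D - A. The sorted Laplacian eigenvalues are [0, 2, 2, 4]; the algebraic connectivity is the second entry, 2. The largest eigenvalue, 4, is at most the vertex count 4.

2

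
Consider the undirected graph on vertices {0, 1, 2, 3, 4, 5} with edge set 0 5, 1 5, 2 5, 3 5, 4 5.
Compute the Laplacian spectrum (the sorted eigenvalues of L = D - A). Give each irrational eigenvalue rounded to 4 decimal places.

[0, 1, 1, 1, 1, 6]

Reading degrees in the order [0, 1, 2, 3, 4, 5] gives [1, 1, 1, 1, 1, 5]; set D = diag(1, 1, 1, 1, 1, 5) and form L = D - A. L is symmetric positive semidefinite, so every eigenvalue is real and nonnegative.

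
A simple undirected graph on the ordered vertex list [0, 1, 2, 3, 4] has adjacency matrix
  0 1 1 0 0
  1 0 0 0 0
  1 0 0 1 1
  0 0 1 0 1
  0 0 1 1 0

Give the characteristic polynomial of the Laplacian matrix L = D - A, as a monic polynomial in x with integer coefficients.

x^5 - 10x^4 + 34x^3 - 44x^2 + 15x

With the vertex order [0, 1, 2, 3, 4], the degrees are [2, 1, 3, 2, 2], giving D = diag(2, 1, 3, 2, 2) and L = D - A. L has integer entries, so p(x) = det(xI - L) has integer coefficients. Expanding the determinant yields x^5 - 10x^4 + 34x^3 - 44x^2 + 15x. The coefficient of x^4 equals -trace(L) = -10, matching the sum of degrees.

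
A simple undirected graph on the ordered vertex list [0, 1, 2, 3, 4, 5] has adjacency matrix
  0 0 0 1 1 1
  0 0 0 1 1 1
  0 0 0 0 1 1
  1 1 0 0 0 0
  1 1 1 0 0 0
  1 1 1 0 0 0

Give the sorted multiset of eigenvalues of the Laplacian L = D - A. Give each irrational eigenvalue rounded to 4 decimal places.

Each diagonal entry of L is the vertex degree and each off-diagonal entry is -1 where an edge is present, 0 otherwise; in the order [0, 1, 2, 3, 4, 5] the diagonal is [3, 3, 2, 2, 3, 3]. Diagonalising L (or applying a numerical eigensolver to the 6x6 matrix) gives the spectrum above.

[0, 1.4384, 3, 3, 3, 5.5616]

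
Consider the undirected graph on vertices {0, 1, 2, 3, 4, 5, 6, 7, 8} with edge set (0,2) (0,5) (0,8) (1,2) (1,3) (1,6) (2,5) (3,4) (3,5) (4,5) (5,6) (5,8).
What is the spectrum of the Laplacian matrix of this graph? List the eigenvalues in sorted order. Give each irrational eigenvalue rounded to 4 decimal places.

[0, 0, 1.2131, 1.5158, 2.3516, 3.0838, 4, 4.6632, 7.1726]

Reading degrees in the order [0, 1, 2, 3, 4, 5, 6, 7, 8] gives [3, 3, 3, 3, 2, 6, 2, 0, 2]; set D = diag(3, 3, 3, 3, 2, 6, 2, 0, 2) and form L = D - A. L is symmetric positive semidefinite, so every eigenvalue is real and nonnegative. The 2 zero eigenvalues correspond to the 2 connected components. There are 2 zeros in the spectrum, matching the 2 components.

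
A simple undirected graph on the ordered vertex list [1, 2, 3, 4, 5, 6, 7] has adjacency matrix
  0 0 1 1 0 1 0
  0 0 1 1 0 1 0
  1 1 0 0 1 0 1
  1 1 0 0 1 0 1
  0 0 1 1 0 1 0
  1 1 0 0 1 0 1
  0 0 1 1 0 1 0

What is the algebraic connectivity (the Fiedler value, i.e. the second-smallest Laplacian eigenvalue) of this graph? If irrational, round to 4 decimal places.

3

Reading degrees in the order [1, 2, 3, 4, 5, 6, 7] gives [3, 3, 4, 4, 3, 4, 3]; set D = diag(3, 3, 4, 4, 3, 4, 3) and form L = D - A. The sorted Laplacian eigenvalues are [0, 3, 3, 3, 4, 4, 7]; the algebraic connectivity is the second entry, 3. By the matrix-tree theorem the graph has (1/7) * product of the nonzero eigenvalues = 432 spanning trees.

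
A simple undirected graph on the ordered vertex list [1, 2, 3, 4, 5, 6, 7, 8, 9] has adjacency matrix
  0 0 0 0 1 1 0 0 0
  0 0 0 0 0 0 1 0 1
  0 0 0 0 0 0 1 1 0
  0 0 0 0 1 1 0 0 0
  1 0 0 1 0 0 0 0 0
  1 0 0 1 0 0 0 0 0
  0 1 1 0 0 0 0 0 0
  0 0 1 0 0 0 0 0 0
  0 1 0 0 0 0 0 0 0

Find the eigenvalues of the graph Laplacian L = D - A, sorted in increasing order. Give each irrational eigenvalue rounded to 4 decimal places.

Each diagonal entry of L is the vertex degree and each off-diagonal entry is -1 where an edge is present, 0 otherwise; in the order [1, 2, 3, 4, 5, 6, 7, 8, 9] the diagonal is [2, 2, 2, 2, 2, 2, 2, 1, 1]. Diagonalising L (or applying a numerical eigensolver to the 9x9 matrix) gives the spectrum above. The 2 zero eigenvalues correspond to the 2 connected components. There are 2 zeros in the spectrum, matching the 2 components.

[0, 0, 0.3820, 1.3820, 2, 2, 2.6180, 3.6180, 4]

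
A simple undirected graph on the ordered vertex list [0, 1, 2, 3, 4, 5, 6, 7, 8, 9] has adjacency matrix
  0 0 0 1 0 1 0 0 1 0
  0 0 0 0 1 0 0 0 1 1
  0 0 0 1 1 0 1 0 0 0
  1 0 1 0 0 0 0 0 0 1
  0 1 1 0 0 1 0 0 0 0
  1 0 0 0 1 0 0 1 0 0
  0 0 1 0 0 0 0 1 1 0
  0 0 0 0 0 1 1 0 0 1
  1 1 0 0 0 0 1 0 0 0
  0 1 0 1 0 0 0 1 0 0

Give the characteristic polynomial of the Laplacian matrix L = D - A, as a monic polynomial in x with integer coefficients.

With the vertex order [0, 1, 2, 3, 4, 5, 6, 7, 8, 9], the degrees are [3, 3, 3, 3, 3, 3, 3, 3, 3, 3], giving D = diag(3, 3, 3, 3, 3, 3, 3, 3, 3, 3) and L = D - A. The eigenvalues of L are [0, 2, 2, 2, 2, 2, 5, 5, 5, 5]; the characteristic polynomial is the product of (x - lambda_i), which multiplies out to x^10 - 30x^9 + 390x^8 - 2880x^7 + 13305x^6 - 39882x^5 + 77640x^4 - 94800x^3 + 66000x^2 - 20000x. The coefficient of x^9 equals -trace(L) = -30, matching the sum of degrees. The eigenvalues sum to 30, which equals trace(L) = 2|E|.

x^10 - 30x^9 + 390x^8 - 2880x^7 + 13305x^6 - 39882x^5 + 77640x^4 - 94800x^3 + 66000x^2 - 20000x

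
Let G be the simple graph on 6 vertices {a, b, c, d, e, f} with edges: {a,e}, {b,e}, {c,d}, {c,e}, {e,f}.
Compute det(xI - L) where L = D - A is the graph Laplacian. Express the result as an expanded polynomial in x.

Reading degrees in the order [a, b, c, d, e, f] gives [1, 1, 2, 1, 4, 1]; set D = diag(1, 1, 2, 1, 4, 1) and form L = D - A. Computing det(xI - L) by cofactor expansion (or equivalently via sum-over-permutations) gives x^6 - 10x^5 + 33x^4 - 46x^3 + 28x^2 - 6x. The constant term is 0 because L is singular (the all-ones vector lies in its kernel).

x^6 - 10x^5 + 33x^4 - 46x^3 + 28x^2 - 6x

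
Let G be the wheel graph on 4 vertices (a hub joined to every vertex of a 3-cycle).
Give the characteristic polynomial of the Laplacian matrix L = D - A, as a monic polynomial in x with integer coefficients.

x^4 - 12x^3 + 48x^2 - 64x

The graph has 4 vertices and degree multiset [3, 3, 3, 3]; D is the diagonal matrix of degrees and L = D - A. L has integer entries, so p(x) = det(xI - L) has integer coefficients. Expanding the determinant yields x^4 - 12x^3 + 48x^2 - 64x. The constant term is 0 because L is singular (the all-ones vector lies in its kernel). The largest eigenvalue, 4, is at most the vertex count 4. There is one zero in the spectrum, matching the 1 component.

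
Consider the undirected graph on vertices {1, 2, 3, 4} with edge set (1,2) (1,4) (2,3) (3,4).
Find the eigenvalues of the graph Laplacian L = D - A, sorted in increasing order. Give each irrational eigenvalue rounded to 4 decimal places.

With the vertex order [1, 2, 3, 4], the degrees are [2, 2, 2, 2], giving D = diag(2, 2, 2, 2) and L = D - A. L is symmetric positive semidefinite, so every eigenvalue is real and nonnegative. The single zero eigenvalue shows the graph is connected.

[0, 2, 2, 4]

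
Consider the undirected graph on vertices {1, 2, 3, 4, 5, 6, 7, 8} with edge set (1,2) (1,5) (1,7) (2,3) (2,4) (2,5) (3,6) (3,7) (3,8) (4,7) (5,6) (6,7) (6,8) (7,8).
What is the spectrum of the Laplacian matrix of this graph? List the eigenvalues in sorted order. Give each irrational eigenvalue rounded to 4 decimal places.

With the vertex order [1, 2, 3, 4, 5, 6, 7, 8], the degrees are [3, 4, 4, 2, 3, 4, 5, 3], giving D = diag(3, 4, 4, 2, 3, 4, 5, 3) and L = D - A. The multiplicity of 0 as a Laplacian eigenvalue equals the number of connected components. The single zero eigenvalue shows the graph is connected. There is one zero in the spectrum, matching the 1 component.

[0, 1.6571, 1.9139, 3.5293, 4, 4.5720, 5.8136, 6.5141]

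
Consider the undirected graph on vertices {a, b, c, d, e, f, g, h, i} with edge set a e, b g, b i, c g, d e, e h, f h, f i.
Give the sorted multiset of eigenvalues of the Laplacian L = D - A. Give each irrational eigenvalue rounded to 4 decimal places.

[0, 0.1289, 0.5540, 1, 1.2613, 2.1326, 3, 3.6881, 4.2350]

Each diagonal entry of L is the vertex degree and each off-diagonal entry is -1 where an edge is present, 0 otherwise; in the order [a, b, c, d, e, f, g, h, i] the diagonal is [1, 2, 1, 1, 3, 2, 2, 2, 2]. Diagonalising L (or applying a numerical eigensolver to the 9x9 matrix) gives the spectrum above.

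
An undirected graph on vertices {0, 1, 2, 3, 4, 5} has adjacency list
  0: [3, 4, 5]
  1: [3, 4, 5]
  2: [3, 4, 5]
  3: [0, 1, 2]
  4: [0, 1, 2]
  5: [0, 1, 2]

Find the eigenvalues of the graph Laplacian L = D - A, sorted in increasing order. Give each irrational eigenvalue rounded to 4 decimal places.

Each diagonal entry of L is the vertex degree and each off-diagonal entry is -1 where an edge is present, 0 otherwise; in the order [0, 1, 2, 3, 4, 5] the diagonal is [3, 3, 3, 3, 3, 3]. Diagonalising L (or applying a numerical eigensolver to the 6x6 matrix) gives the spectrum above. The largest eigenvalue, 6, is at most the vertex count 6.

[0, 3, 3, 3, 3, 6]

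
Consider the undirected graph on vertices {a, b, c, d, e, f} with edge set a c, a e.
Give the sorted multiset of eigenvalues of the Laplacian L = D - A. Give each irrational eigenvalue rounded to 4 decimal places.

Reading degrees in the order [a, b, c, d, e, f] gives [2, 0, 1, 0, 1, 0]; set D = diag(2, 0, 1, 0, 1, 0) and form L = D - A. L is symmetric positive semidefinite, so every eigenvalue is real and nonnegative. The 4 zero eigenvalues correspond to the 4 connected components. The eigenvalues sum to 4, which equals trace(L) = 2|E|.

[0, 0, 0, 0, 1, 3]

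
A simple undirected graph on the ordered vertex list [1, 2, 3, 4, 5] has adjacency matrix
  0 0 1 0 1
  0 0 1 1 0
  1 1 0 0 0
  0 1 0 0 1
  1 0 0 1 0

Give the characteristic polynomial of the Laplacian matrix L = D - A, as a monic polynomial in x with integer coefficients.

Each diagonal entry of L is the vertex degree and each off-diagonal entry is -1 where an edge is present, 0 otherwise; in the order [1, 2, 3, 4, 5] the diagonal is [2, 2, 2, 2, 2]. L has integer entries, so p(x) = det(xI - L) has integer coefficients. Expanding the determinant yields x^5 - 10x^4 + 35x^3 - 50x^2 + 25x. The constant term is 0 because L is singular (the all-ones vector lies in its kernel).

x^5 - 10x^4 + 35x^3 - 50x^2 + 25x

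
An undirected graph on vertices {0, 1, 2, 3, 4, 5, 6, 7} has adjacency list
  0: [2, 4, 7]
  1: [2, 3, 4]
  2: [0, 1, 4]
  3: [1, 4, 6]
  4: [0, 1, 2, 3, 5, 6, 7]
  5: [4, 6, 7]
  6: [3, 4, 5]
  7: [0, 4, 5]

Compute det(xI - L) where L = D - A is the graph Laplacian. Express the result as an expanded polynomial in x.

x^8 - 28x^7 + 322x^6 - 1974x^5 + 6965x^4 - 14126x^3 + 15225x^2 - 6728x

Each diagonal entry of L is the vertex degree and each off-diagonal entry is -1 where an edge is present, 0 otherwise; in the order [0, 1, 2, 3, 4, 5, 6, 7] the diagonal is [3, 3, 3, 3, 7, 3, 3, 3]. L has integer entries, so p(x) = det(xI - L) has integer coefficients. Expanding the determinant yields x^8 - 28x^7 + 322x^6 - 1974x^5 + 6965x^4 - 14126x^3 + 15225x^2 - 6728x. The coefficient of x^7 equals -trace(L) = -28, matching the sum of degrees. By the matrix-tree theorem the graph has (1/8) * product of the nonzero eigenvalues = 841 spanning trees.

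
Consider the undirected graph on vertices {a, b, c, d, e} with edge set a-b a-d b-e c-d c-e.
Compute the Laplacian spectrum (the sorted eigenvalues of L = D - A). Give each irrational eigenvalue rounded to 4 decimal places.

[0, 1.3820, 1.3820, 3.6180, 3.6180]

Each diagonal entry of L is the vertex degree and each off-diagonal entry is -1 where an edge is present, 0 otherwise; in the order [a, b, c, d, e] the diagonal is [2, 2, 2, 2, 2]. Diagonalising L (or applying a numerical eigensolver to the 5x5 matrix) gives the spectrum above. The largest eigenvalue, 3.6180, is at most the vertex count 5.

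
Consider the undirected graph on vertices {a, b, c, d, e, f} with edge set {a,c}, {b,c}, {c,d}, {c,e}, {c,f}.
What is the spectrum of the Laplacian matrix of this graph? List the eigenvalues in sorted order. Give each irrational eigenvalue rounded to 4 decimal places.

[0, 1, 1, 1, 1, 6]

With the vertex order [a, b, c, d, e, f], the degrees are [1, 1, 5, 1, 1, 1], giving D = diag(1, 1, 5, 1, 1, 1) and L = D - A. The multiplicity of 0 as a Laplacian eigenvalue equals the number of connected components.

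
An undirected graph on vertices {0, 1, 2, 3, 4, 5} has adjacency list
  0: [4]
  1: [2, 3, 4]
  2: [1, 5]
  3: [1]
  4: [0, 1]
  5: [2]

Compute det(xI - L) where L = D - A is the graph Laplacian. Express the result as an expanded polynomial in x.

x^6 - 10x^5 + 35x^4 - 52x^3 + 31x^2 - 6x

With the vertex order [0, 1, 2, 3, 4, 5], the degrees are [1, 3, 2, 1, 2, 1], giving D = diag(1, 3, 2, 1, 2, 1) and L = D - A. Computing det(xI - L) by cofactor expansion (or equivalently via sum-over-permutations) gives x^6 - 10x^5 + 35x^4 - 52x^3 + 31x^2 - 6x. Since p(0) = det(-L) = 0, x divides p(x).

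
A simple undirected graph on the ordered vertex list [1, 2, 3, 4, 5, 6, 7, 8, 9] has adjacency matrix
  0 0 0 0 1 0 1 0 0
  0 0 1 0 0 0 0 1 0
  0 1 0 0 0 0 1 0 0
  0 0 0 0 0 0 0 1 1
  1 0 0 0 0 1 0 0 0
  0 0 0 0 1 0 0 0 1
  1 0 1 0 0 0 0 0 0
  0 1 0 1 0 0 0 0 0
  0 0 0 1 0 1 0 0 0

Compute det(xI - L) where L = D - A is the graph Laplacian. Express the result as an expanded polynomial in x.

x^9 - 18x^8 + 135x^7 - 546x^6 + 1287x^5 - 1782x^4 + 1386x^3 - 540x^2 + 81x

Each diagonal entry of L is the vertex degree and each off-diagonal entry is -1 where an edge is present, 0 otherwise; in the order [1, 2, 3, 4, 5, 6, 7, 8, 9] the diagonal is [2, 2, 2, 2, 2, 2, 2, 2, 2]. L has integer entries, so p(x) = det(xI - L) has integer coefficients. Expanding the determinant yields x^9 - 18x^8 + 135x^7 - 546x^6 + 1287x^5 - 1782x^4 + 1386x^3 - 540x^2 + 81x. The coefficient of x^8 equals -trace(L) = -18, matching the sum of degrees. By the matrix-tree theorem the graph has (1/9) * product of the nonzero eigenvalues = 9 spanning trees.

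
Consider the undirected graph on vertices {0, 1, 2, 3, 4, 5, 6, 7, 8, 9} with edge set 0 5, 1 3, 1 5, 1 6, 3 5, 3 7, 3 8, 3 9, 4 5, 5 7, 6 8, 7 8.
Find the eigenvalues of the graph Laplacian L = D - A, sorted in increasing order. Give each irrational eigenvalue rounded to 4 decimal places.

With the vertex order [0, 1, 2, 3, 4, 5, 6, 7, 8, 9], the degrees are [1, 3, 0, 5, 1, 5, 2, 3, 3, 1], giving D = diag(1, 3, 0, 5, 1, 5, 2, 3, 3, 1) and L = D - A. The multiplicity of 0 as a Laplacian eigenvalue equals the number of connected components. The 2 zero eigenvalues correspond to the 2 connected components. The eigenvalues sum to 24, which equals trace(L) = 2|E|. The largest eigenvalue, 6.4469, is at most the vertex count 10.

[0, 0, 0.6793, 0.9609, 1, 2.0488, 2.7807, 4.2401, 5.8434, 6.4469]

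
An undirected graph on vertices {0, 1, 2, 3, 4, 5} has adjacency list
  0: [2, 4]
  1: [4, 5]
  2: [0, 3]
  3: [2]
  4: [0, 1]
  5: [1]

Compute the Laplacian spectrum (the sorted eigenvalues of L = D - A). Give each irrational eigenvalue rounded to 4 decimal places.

[0, 0.2679, 1, 2, 3, 3.7321]

With the vertex order [0, 1, 2, 3, 4, 5], the degrees are [2, 2, 2, 1, 2, 1], giving D = diag(2, 2, 2, 1, 2, 1) and L = D - A. L is symmetric positive semidefinite, so every eigenvalue is real and nonnegative. The eigenvalues sum to 10, which equals trace(L) = 2|E|.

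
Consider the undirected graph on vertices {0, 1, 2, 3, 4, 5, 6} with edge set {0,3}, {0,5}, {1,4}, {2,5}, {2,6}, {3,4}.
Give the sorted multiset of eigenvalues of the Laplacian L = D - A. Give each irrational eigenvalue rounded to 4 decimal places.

[0, 0.1981, 0.7530, 1.5550, 2.4450, 3.2470, 3.8019]

Each diagonal entry of L is the vertex degree and each off-diagonal entry is -1 where an edge is present, 0 otherwise; in the order [0, 1, 2, 3, 4, 5, 6] the diagonal is [2, 1, 2, 2, 2, 2, 1]. L is symmetric positive semidefinite, so every eigenvalue is real and nonnegative.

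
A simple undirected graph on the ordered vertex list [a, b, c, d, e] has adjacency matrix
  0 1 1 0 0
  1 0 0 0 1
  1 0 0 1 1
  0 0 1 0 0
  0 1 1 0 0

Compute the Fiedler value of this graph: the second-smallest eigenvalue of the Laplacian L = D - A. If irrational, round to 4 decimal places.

Reading degrees in the order [a, b, c, d, e] gives [2, 2, 3, 1, 2]; set D = diag(2, 2, 3, 1, 2) and form L = D - A. Computing the eigenvalues of L and sorting gives [0, 0.8299, 2, 2.6889, 4.4812]. The Fiedler value lambda_2 = 0.8299 is strictly positive, so the graph is connected. The largest eigenvalue, 4.4812, is at most the vertex count 5.

0.8299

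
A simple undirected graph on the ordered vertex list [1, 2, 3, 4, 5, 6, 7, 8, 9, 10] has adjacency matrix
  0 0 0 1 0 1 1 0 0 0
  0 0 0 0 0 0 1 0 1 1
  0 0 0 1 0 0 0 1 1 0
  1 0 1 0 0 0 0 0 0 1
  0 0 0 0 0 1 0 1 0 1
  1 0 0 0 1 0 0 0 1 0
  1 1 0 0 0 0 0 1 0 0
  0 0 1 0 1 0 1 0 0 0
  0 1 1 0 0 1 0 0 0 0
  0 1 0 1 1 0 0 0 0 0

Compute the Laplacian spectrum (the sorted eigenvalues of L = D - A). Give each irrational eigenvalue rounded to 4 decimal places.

With the vertex order [1, 2, 3, 4, 5, 6, 7, 8, 9, 10], the degrees are [3, 3, 3, 3, 3, 3, 3, 3, 3, 3], giving D = diag(3, 3, 3, 3, 3, 3, 3, 3, 3, 3) and L = D - A. The multiplicity of 0 as a Laplacian eigenvalue equals the number of connected components. There is one zero in the spectrum, matching the 1 component.

[0, 2, 2, 2, 2, 2, 5, 5, 5, 5]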